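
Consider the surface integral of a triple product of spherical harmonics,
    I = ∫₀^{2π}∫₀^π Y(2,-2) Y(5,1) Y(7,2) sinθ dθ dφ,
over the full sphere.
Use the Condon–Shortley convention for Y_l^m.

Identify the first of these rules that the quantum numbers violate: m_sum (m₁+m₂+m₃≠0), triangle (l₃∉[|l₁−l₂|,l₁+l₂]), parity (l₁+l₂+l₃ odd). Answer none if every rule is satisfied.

m_sum

azimuthal sum: -2 + 1 + 2 = 1  ✗
3 ≤ 7 ≤ 7 (triangle on l)
L = 2 + 5 + 7 = 14 (even)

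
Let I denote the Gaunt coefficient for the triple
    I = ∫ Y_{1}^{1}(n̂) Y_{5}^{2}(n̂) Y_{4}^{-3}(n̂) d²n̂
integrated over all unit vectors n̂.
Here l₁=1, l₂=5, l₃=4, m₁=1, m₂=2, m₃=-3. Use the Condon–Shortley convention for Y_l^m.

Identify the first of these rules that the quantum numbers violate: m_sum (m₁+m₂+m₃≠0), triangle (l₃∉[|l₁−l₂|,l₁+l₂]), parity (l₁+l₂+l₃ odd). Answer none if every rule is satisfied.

none

m₁+m₂+m₃ = 1 + 2 − 3 = 0  ✓
triangle: |1−5|=4 ≤ l₃=4 ≤ 1+5=6  ✓
parity: l₁+l₂+l₃ = 10 is even  ✓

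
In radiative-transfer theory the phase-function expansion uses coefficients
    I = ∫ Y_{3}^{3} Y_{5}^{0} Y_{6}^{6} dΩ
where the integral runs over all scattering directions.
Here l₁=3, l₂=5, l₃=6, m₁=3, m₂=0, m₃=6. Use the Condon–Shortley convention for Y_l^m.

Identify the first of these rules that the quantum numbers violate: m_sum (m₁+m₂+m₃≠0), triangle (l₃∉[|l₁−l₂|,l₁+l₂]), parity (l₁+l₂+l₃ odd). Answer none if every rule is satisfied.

m₁+m₂+m₃ = 3 + 0 + 6 = 9  ✗
triangle: |3−5|=2 ≤ l₃=6 ≤ 3+5=8
parity: l₁+l₂+l₃ = 14 is even

m_sum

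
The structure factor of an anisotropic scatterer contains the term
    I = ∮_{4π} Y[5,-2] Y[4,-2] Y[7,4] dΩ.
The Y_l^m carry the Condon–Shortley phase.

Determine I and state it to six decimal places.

m-sum 0 ✓  L=16 even ✓  1≤7≤9 ✓
Π(2lᵢ+1) = 11×9×15 = 1485
triangle coeff Δ(5,4,7) = 1/6126120
Σ_t [0,2]: t=0:+1/69120 t=1:−1/20736 t=2:+1/69120 = -1/51840
(3j)²=280/21879 [(5 4 7; 0 0 0)], sign=+1
Σ_t [0,2]: t=0:+1/483840 t=1:−1/172800 t=2:+1/1036800 = -1/362880
(3j)²=20/1547 [(5 4 7; -2 -2 4)], sign=+1
⇒ 4πI² = 12000/48841
I = (+1)√(12000/48841/(4π)) = 0.13982777

0.139828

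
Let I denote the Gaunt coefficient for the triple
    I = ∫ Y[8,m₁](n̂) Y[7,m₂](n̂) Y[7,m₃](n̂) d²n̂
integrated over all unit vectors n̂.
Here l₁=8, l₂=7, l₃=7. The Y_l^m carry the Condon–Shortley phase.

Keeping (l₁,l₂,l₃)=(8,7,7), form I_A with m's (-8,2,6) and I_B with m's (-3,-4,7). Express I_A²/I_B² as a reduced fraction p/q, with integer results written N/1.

l's match ⇒ only the (l;m) 3-j factors differ between A and B.
A: triangle coeff Δ(8,7,7) = 1/22086194130; Σ_t [8,8]: t=8:+1/195084288000 = 1/195084288000; (3j)²=351/52003 [(8 7 7; -8 2 6)], sign=-1
B: triangle coeff Δ(8,7,7) = 1/22086194130; Σ_t [3,3]: t=3:−1/20901888000 = -1/20901888000; (3j)²=77/7429 [(8 7 7; -3 -4 7)], sign=-1
I_A²/I_B² = (351/52003)/(77/7429) = 351/539

351/539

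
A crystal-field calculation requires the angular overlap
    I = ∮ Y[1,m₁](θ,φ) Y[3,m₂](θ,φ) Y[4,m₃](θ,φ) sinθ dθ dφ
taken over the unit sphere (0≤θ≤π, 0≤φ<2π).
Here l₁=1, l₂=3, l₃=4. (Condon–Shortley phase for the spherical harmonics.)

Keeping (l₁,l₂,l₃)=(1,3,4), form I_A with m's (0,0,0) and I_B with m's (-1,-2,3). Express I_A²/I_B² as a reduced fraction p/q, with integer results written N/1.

16/21

Shared (l₁,l₂,l₃)=(1,3,4): N and (l;000)² cancel in I_A²/I_B².
A: Δ = 0!·2!·6!/9! = 1/252; Racah Σ t=0..0: t=0:+1/36 = 1/36; ⇒ 3j(1 3 4; 0 0 0)² = 4/63, sgn +1
B: Δ = 0!·2!·6!/9! = 1/252; Racah Σ t=0..0: t=0:+1/240 = 1/240; ⇒ 3j(1 3 4; -1 -2 3)² = 1/12, sgn -1
I_A²/I_B² = (4/63)/(1/12) = 16/21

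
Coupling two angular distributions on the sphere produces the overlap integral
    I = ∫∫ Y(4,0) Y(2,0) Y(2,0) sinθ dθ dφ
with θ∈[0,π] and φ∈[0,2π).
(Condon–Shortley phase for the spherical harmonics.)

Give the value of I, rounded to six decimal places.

Rules hold: Σm=0, L=8 even, 2≤2≤6.
N = 9·5·5 = 225
Δ = 4!·4!·0!/9! = 1/630
Racah Σ t=2..2: t=2:+1/16 = 1/16
⇒ 3j(4 2 2; 0 0 0)² = 2/35, sgn +1
(m-triple is (0,0,0) — same symbol as above.)
4πI² = N·(3j₀)²·(3jₘ)² = 36/49
I = +1·√(0.734694/4π) = 0.24179554

0.241796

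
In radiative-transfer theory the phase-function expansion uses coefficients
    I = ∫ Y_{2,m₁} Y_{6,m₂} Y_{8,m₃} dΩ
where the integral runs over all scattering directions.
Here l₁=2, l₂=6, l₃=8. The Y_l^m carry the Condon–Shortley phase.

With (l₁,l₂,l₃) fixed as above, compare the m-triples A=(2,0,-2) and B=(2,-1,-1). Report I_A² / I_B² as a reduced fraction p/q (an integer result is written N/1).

5/3

Shared (l₁,l₂,l₃)=(2,6,8): N and (l;000)² cancel in I_A²/I_B².
A: Δ = 0!·4!·12!/17! = 1/30940; Racah Σ t=0..0: t=0:+1/12441600 = 1/12441600; ⇒ 3j(2 6 8; 2 0 -2)² = 3/442, sgn +1
B: Δ = 0!·4!·12!/17! = 1/30940; Racah Σ t=0..0: t=0:+1/14515200 = 1/14515200; ⇒ 3j(2 6 8; 2 -1 -1)² = 9/2210, sgn -1
I_A²/I_B² = (3/442)/(9/2210) = 5/3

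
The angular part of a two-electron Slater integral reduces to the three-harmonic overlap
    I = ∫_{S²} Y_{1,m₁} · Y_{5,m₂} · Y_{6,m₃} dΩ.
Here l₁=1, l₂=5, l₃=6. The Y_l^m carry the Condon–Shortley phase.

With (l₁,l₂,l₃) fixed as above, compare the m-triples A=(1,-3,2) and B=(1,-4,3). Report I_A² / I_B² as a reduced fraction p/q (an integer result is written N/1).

2/1

Shared (l₁,l₂,l₃)=(1,5,6): N and (l;000)² cancel in I_A²/I_B².
A: Δ = 0!·2!·10!/13! = 1/858; Racah Σ t=0..0: t=0:+1/161280 = 1/161280; ⇒ 3j(1 5 6; 1 -3 2)² = 1/143, sgn +1
B: Δ = 0!·2!·10!/13! = 1/858; Racah Σ t=0..0: t=0:+1/725760 = 1/725760; ⇒ 3j(1 5 6; 1 -4 3)² = 1/286, sgn -1
I_A²/I_B² = (1/143)/(1/286) = 2/1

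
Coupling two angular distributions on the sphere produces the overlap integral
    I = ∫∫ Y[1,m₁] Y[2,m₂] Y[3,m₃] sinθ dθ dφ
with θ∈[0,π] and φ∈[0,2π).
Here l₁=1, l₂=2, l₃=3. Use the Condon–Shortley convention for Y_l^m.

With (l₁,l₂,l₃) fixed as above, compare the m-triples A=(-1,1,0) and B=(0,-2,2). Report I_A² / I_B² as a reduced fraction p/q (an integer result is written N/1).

Same 1,2,3: normalisation and zero-m 3j drop out of the ratio.
A: Δ: 0! 2! 4! / 7! → 1/105; sum: t=0:+1/12 = 1/12; 3j²(1 2 3; -1 1 0) = Δ·Π!·Σ² = 1/35  (sign -1)
B: Δ: 0! 2! 4! / 7! → 1/105; sum: t=0:+1/24 = 1/24; 3j²(1 2 3; 0 -2 2) = Δ·Π!·Σ² = 1/21  (sign -1)
I_A²/I_B² = (1/35)/(1/21) = 3/5

3/5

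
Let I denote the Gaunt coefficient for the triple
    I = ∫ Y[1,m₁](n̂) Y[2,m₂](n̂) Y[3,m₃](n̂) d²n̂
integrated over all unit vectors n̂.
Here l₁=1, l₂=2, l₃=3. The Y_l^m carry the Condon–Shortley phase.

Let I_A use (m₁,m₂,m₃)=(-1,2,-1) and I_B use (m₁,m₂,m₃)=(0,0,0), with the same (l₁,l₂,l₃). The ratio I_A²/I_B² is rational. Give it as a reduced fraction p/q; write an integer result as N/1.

1/9

Same 1,2,3: normalisation and zero-m 3j drop out of the ratio.
A: Δ: 0! 2! 4! / 7! → 1/105; sum: t=0:+1/48 = 1/48; 3j²(1 2 3; -1 2 -1) = Δ·Π!·Σ² = 1/105  (sign +1)
B: Δ: 0! 2! 4! / 7! → 1/105; sum: t=0:+1/4 = 1/4; 3j²(1 2 3; 0 0 0) = Δ·Π!·Σ² = 3/35  (sign -1)
I_A²/I_B² = (1/105)/(3/35) = 1/9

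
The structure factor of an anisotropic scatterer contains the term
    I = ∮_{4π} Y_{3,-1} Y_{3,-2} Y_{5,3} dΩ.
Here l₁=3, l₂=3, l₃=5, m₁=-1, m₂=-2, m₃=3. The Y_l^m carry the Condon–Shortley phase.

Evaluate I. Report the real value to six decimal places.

0.000000

l₁+l₂+l₃=11 is odd: 3j(l;000)=0 ⇒ I=0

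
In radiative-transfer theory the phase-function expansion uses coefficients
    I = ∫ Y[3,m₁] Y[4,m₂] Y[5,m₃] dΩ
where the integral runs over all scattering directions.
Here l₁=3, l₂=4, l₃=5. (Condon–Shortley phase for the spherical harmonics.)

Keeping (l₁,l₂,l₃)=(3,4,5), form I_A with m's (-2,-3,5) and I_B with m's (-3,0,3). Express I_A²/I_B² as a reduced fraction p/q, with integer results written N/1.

l's match ⇒ only the (l;m) 3-j factors differ between A and B.
A: triangle coeff Δ(3,4,5) = 1/180180; Σ_t [1,1]: t=1:−1/17280 = -1/17280; (3j)²=35/858 [(3 4 5; -2 -3 5)], sign=-1
B: triangle coeff Δ(3,4,5) = 1/180180; Σ_t [2,2]: t=2:+1/2304 = 1/2304; (3j)²=5/143 [(3 4 5; -3 0 3)], sign=+1
I_A²/I_B² = (35/858)/(5/143) = 7/6

7/6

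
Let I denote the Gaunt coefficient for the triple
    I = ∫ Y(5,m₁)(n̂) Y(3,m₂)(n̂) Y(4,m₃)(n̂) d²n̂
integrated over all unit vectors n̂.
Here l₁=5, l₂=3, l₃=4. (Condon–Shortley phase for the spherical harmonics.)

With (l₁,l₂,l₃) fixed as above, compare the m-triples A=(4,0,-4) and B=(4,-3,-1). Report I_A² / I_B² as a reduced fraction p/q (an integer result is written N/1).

56/45

l's match ⇒ only the (l;m) 3-j factors differ between A and B.
A: triangle coeff Δ(5,3,4) = 1/180180; Σ_t [1,1]: t=1:−1/8640 = -1/8640; (3j)²=28/715 [(5 3 4; 4 0 -4)], sign=-1
B: triangle coeff Δ(5,3,4) = 1/180180; Σ_t [0,0]: t=0:+1/5760 = 1/5760; (3j)²=9/286 [(5 3 4; 4 -3 -1)], sign=-1
I_A²/I_B² = (28/715)/(9/286) = 56/45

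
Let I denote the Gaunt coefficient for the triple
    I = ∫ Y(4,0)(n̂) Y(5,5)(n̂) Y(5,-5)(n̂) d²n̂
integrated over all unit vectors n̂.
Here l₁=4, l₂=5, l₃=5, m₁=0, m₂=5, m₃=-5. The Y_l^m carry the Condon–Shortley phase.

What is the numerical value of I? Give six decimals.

Rules hold: Σm=0, L=14 even, 1≤5≤9.
N = 9·11·11 = 1089
Δ = 4!·4!·6!/15! = 1/3153150
Racah Σ t=0..4: t=0:+1/69120 t=1:−1/1728 t=2:+1/576 t=3:−1/1728 t=4:+1/69120 = 7/11520
⇒ 3j(4 5 5; 0 0 0)² = 2/143, sgn -1
Racah Σ t=4..4: t=4:+1/414720 = 1/414720
⇒ 3j(4 5 5; 0 5 -5)² = 2/143, sgn +1
4πI² = N·(3j₀)²·(3jₘ)² = 36/169
I = -1·√(0.213018/4π) = -0.13019760

-0.130198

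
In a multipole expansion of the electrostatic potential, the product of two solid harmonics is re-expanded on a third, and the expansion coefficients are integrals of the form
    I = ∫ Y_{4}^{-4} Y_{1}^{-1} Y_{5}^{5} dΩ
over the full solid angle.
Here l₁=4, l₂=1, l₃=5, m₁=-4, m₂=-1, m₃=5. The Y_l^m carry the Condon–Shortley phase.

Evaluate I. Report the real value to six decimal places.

-0.329416

m-sum 0 ✓  L=10 even ✓  3≤5≤5 ✓
Π(2lᵢ+1) = 9×3×11 = 297
triangle coeff Δ(4,1,5) = 1/495
Σ_t [0,0]: t=0:+1/576 = 1/576
(3j)²=5/99 [(4 1 5; 0 0 0)], sign=-1
Σ_t [0,0]: t=0:+1/80640 = 1/80640
(3j)²=1/11 [(4 1 5; -4 -1 5)], sign=+1
⇒ 4πI² = 15/11
I = (-1)√(15/11/(4π)) = -0.32941575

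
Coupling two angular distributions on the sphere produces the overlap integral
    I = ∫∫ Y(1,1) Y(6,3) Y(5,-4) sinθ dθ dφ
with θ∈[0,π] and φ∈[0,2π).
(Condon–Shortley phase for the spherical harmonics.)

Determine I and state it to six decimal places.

Checks pass: Σm=0; 12 even; l₃=5∈[5,7].
(2·1+1)(2·6+1)(2·5+1) = 429
Δ: 2! 0! 10! / 13! → 1/858
sum: t=1:−1/14400 = -1/14400
3j²(1 6 5; 0 0 0) = Δ·Π!·Σ² = 6/143  (sign +1)
sum: t=0:+1/725760 = 1/725760
3j²(1 6 5; 1 3 -4) = Δ·Π!·Σ² = 1/286  (sign -1)
combine: 4πI² = 429·6/143·1/286 = 9/143
take √, sign -1: I = -0.07076985

-0.070770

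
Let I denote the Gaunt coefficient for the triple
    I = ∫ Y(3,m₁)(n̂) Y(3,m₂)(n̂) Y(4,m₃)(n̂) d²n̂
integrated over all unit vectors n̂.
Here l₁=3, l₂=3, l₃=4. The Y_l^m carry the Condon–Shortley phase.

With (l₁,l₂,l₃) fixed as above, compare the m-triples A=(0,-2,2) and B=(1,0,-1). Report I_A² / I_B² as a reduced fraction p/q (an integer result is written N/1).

Shared (l₁,l₂,l₃)=(3,3,4): N and (l;000)² cancel in I_A²/I_B².
A: Δ = 2!·4!·4!/11! = 1/34650; Racah Σ t=0..1: t=0:+1/72 t=1:−1/96 = 1/288; ⇒ 3j(3 3 4; 0 -2 2)² = 1/462, sgn +1
B: Δ = 2!·4!·4!/11! = 1/34650; Racah Σ t=0..2: t=0:+1/48 t=1:−1/24 t=2:+1/288 = -5/288; ⇒ 3j(3 3 4; 1 0 -1)² = 5/462, sgn +1
I_A²/I_B² = (1/462)/(5/462) = 1/5

1/5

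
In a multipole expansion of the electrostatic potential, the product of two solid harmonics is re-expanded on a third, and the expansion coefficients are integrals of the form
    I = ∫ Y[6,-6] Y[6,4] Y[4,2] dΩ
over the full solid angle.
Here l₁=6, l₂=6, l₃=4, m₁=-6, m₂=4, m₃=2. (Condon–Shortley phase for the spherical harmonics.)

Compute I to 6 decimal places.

0.174397

Rules hold: Σm=0, L=16 even, 0≤4≤12.
N = 13·13·9 = 1521
Δ = 8!·4!·4!/17! = 1/15315300
Racah Σ t=2..6: t=2:+1/829440 t=3:−1/25920 t=4:+1/9216 t=5:−1/25920 t=6:+1/829440 = 7/207360
⇒ 3j(6 6 4; 0 0 0)² = 28/2431, sgn +1
Racah Σ t=8..8: t=8:+1/3870720 = 1/3870720
⇒ 3j(6 6 4; -6 4 2)² = 135/6188, sgn +1
4πI² = N·(3j₀)²·(3jₘ)² = 1215/3179
I = +1·√(0.382196/4π) = 0.17439657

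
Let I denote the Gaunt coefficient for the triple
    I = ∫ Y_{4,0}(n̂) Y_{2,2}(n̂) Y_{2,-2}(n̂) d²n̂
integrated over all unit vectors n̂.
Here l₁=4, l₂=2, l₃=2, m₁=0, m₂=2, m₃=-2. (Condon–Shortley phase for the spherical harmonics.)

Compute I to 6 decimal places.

0.040299

Rules hold: Σm=0, L=8 even, 2≤2≤6.
N = 9·5·5 = 225
Δ = 4!·4!·0!/9! = 1/630
Racah Σ t=2..2: t=2:+1/16 = 1/16
⇒ 3j(4 2 2; 0 0 0)² = 2/35, sgn +1
Racah Σ t=4..4: t=4:+1/576 = 1/576
⇒ 3j(4 2 2; 0 2 -2)² = 1/630, sgn +1
4πI² = N·(3j₀)²·(3jₘ)² = 1/49
I = +1·√(0.0204082/4π) = 0.04029926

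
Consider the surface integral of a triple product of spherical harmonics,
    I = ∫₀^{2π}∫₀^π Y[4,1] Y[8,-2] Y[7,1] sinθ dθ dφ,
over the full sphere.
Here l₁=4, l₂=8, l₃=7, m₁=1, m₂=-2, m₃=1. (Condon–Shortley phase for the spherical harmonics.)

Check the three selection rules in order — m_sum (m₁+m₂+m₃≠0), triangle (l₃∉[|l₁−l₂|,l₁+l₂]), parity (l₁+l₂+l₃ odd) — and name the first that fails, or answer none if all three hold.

parity

azimuthal sum: 1 − 2 + 1 = 0  ✓
4 ≤ 7 ≤ 12 (triangle on l)  ✓
L = 4 + 8 + 7 = 19 (odd)  ✗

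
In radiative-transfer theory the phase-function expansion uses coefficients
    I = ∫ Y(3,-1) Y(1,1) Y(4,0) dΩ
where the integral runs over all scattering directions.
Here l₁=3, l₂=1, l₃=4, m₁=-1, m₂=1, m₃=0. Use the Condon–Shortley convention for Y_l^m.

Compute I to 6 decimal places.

0.150786

Checks pass: Σm=0; 8 even; l₃=4∈[2,4].
(2·3+1)(2·1+1)(2·4+1) = 189
Δ: 0! 6! 2! / 9! → 1/252
sum: t=0:+1/36 = 1/36
3j²(3 1 4; 0 0 0) = Δ·Π!·Σ² = 4/63  (sign +1)
sum: t=0:+1/96 = 1/96
3j²(3 1 4; -1 1 0) = Δ·Π!·Σ² = 1/42  (sign +1)
combine: 4πI² = 189·4/63·1/42 = 2/7
take √, sign +1: I = 0.15078601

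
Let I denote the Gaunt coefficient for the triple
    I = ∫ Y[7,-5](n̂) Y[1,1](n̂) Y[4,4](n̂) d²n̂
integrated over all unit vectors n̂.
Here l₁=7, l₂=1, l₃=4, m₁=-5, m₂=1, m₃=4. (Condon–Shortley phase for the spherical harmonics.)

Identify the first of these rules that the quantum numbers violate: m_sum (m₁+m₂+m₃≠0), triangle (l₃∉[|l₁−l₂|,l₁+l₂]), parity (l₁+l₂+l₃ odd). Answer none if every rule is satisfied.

m₁+m₂+m₃ = -5 + 1 + 4 = 0  ✓
triangle: |7−1|=6 ≤ l₃=4 ≤ 7+1=8  ✗
parity: l₁+l₂+l₃ = 12 is even

triangle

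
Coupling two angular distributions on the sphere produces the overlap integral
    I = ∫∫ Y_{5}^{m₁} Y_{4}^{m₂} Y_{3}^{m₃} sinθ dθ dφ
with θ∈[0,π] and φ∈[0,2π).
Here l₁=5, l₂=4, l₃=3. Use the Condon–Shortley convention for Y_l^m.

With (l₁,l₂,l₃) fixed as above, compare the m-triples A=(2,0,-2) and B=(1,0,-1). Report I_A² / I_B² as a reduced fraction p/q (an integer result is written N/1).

70/121

l's match ⇒ only the (l;m) 3-j factors differ between A and B.
A: triangle coeff Δ(5,4,3) = 1/180180; Σ_t [2,3]: t=2:+1/576 t=3:−1/864 = 1/1728; (3j)²=5/1287 [(5 4 3; 2 0 -2)], sign=-1
B: triangle coeff Δ(5,4,3) = 1/180180; Σ_t [2,4]: t=2:+1/384 t=3:−1/216 t=4:+1/2304 = -11/6912; (3j)²=11/1638 [(5 4 3; 1 0 -1)], sign=-1
I_A²/I_B² = (5/1287)/(11/1638) = 70/121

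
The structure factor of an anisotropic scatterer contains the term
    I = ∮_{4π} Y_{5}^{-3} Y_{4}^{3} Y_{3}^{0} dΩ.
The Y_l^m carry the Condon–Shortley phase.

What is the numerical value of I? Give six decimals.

m-sum 0 ✓  L=12 even ✓  1≤3≤9 ✓
Π(2lᵢ+1) = 11×9×7 = 693
triangle coeff Δ(5,4,3) = 1/180180
Σ_t [2,4]: t=2:+1/576 t=3:−1/144 t=4:+1/576 = -1/288
(3j)²=20/1001 [(5 4 3; 0 0 0)], sign=+1
Σ_t [5,6]: t=5:−1/1440 t=6:+1/2880 = -1/2880
(3j)²=7/715 [(5 4 3; -3 3 0)], sign=+1
⇒ 4πI² = 252/1859
I = (+1)√(252/1859/(4π)) = 0.10386175

0.103862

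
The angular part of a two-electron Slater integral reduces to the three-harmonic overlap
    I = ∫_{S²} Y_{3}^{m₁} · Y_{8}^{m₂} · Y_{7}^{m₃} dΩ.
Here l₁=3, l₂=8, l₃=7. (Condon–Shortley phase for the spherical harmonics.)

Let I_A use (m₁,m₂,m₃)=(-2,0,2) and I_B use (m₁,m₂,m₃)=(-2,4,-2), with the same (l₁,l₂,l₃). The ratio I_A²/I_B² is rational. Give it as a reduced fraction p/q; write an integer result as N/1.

l's match ⇒ only the (l;m) 3-j factors differ between A and B.
A: triangle coeff Δ(3,8,7) = 1/5290740; Σ_t [3,4]: t=3:−1/7257600 t=4:+1/23224320 = -11/116121600; (3j)²=121/8398 [(3 8 7; -2 0 2)], sign=+1
B: triangle coeff Δ(3,8,7) = 1/5290740; Σ_t [3,4]: t=3:−1/26127360 t=4:+1/23224320 = 1/209018880; (3j)²=275/1058148 [(3 8 7; -2 4 -2)], sign=-1
I_A²/I_B² = (121/8398)/(275/1058148) = 1386/25

1386/25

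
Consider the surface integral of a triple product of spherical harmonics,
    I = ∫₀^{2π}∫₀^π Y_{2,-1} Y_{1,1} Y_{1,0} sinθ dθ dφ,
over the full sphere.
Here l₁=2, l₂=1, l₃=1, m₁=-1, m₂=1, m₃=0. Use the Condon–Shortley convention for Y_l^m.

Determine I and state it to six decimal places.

m-sum 0 ✓  L=4 even ✓  1≤1≤3 ✓
Π(2lᵢ+1) = 5×3×3 = 45
triangle coeff Δ(2,1,1) = 1/30
Σ_t [1,1]: t=1:−1/1 = -1/1
(3j)²=2/15 [(2 1 1; 0 0 0)], sign=+1
Σ_t [2,2]: t=2:+1/2 = 1/2
(3j)²=1/10 [(2 1 1; -1 1 0)], sign=-1
⇒ 4πI² = 3/5
I = (-1)√(3/5/(4π)) = -0.21850969

-0.218510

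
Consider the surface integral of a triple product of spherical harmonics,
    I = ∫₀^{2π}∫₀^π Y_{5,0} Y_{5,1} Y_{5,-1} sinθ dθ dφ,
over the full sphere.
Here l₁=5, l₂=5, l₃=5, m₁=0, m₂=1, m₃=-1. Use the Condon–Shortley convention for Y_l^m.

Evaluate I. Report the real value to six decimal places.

l₁+l₂+l₃=15 is odd: 3j(l;000)=0 ⇒ I=0

0.000000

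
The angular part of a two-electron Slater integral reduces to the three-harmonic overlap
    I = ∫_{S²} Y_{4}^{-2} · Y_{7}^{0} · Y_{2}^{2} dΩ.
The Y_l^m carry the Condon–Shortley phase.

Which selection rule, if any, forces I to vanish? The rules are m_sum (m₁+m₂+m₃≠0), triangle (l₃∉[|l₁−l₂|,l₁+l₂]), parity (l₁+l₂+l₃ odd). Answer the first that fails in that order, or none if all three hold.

Σmᵢ = 0  ✓
l₃∈[|l₁−l₂|,l₁+l₂]=[3,11], have l₃=2  ✗
Σlᵢ = 13 ⇒ odd

triangle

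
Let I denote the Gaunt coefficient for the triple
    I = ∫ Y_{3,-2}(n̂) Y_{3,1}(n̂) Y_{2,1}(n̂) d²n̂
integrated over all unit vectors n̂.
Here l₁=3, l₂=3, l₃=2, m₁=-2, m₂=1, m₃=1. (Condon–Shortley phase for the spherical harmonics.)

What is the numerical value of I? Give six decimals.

m-sum 0 ✓  L=8 even ✓  0≤2≤6 ✓
Π(2lᵢ+1) = 7×7×5 = 245
triangle coeff Δ(3,3,2) = 1/3780
Σ_t [1,3]: t=1:−1/24 t=2:+1/4 t=3:−1/24 = 1/6
(3j)²=4/105 [(3 3 2; 0 0 0)], sign=+1
Σ_t [3,4]: t=3:−1/12 t=4:+1/48 = -1/16
(3j)²=1/28 [(3 3 2; -2 1 1)], sign=+1
⇒ 4πI² = 1/3
I = (+1)√(1/3/(4π)) = 0.16286750

0.162868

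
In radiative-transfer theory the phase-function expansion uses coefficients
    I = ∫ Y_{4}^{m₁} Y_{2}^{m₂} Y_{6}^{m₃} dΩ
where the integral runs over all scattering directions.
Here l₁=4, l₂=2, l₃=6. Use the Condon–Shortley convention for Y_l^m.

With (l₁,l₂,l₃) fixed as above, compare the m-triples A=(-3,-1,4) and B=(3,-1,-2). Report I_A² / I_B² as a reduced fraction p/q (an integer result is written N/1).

Shared (l₁,l₂,l₃)=(4,2,6): N and (l;000)² cancel in I_A²/I_B².
A: Δ = 0!·8!·4!/13! = 1/6435; Racah Σ t=0..0: t=0:+1/30240 = 1/30240; ⇒ 3j(4 2 6; -3 -1 4)² = 16/429, sgn +1
B: Δ = 0!·8!·4!/13! = 1/6435; Racah Σ t=0..0: t=0:+1/30240 = 1/30240; ⇒ 3j(4 2 6; 3 -1 -2)² = 32/6435, sgn +1
I_A²/I_B² = (16/429)/(32/6435) = 15/2

15/2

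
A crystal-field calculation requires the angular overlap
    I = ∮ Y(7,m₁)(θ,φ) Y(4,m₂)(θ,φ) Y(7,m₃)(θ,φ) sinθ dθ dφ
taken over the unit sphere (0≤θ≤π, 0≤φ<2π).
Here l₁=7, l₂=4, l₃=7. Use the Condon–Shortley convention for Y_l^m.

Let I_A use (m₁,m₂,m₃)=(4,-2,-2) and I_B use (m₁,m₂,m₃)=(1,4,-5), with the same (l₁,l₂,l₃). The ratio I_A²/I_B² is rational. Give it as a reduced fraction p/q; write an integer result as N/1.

Shared (l₁,l₂,l₃)=(7,4,7): N and (l;000)² cancel in I_A²/I_B².
A: Δ = 4!·10!·4!/19! = 1/58198140; Racah Σ t=0..2: t=0:+1/2903040 t=1:−1/2903040 t=2:+1/34836480 = 1/34836480; ⇒ 3j(7 4 7; 4 -2 -2)² = 25/117572, sgn -1
B: Δ = 4!·10!·4!/19! = 1/58198140; Racah Σ t=4..4: t=4:+1/46448640 = 1/46448640; ⇒ 3j(7 4 7; 1 4 -5)² = 75/8398, sgn +1
I_A²/I_B² = (25/117572)/(75/8398) = 1/42

1/42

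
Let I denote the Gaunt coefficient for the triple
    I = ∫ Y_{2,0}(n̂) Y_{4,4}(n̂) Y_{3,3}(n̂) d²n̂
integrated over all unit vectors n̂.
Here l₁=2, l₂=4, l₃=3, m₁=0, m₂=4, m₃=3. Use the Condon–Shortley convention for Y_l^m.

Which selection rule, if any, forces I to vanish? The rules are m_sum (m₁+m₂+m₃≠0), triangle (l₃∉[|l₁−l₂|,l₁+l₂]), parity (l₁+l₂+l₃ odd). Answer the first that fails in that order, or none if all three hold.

m_sum

Σmᵢ = 7  ✗
l₃∈[|l₁−l₂|,l₁+l₂]=[2,6], have l₃=3
Σlᵢ = 9 ⇒ odd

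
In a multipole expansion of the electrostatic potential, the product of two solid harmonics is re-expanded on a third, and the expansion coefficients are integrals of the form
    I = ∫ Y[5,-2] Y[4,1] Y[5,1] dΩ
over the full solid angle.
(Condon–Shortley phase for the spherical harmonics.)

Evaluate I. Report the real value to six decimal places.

0.128377

Checks pass: Σm=0; 14 even; l₃=5∈[1,9].
(2·5+1)(2·4+1)(2·5+1) = 1089
Δ: 4! 6! 4! / 15! → 1/3153150
sum: t=0:+1/69120 t=1:−1/1728 t=2:+1/576 t=3:−1/1728 t=4:+1/69120 = 7/11520
3j²(5 4 5; 0 0 0) = Δ·Π!·Σ² = 2/143  (sign -1)
sum: t=1:−1/103680 t=2:+1/2880 t=3:−1/1152 t=4:+1/5184 = -7/20736
3j²(5 4 5; -2 1 1) = Δ·Π!·Σ² = 35/2574  (sign -1)
combine: 4πI² = 1089·2/143·35/2574 = 35/169
take √, sign +1: I = 0.12837656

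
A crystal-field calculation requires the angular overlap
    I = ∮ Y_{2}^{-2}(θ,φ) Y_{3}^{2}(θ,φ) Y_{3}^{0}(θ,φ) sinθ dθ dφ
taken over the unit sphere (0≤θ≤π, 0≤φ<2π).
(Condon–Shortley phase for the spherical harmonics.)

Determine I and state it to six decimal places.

m-sum 0 ✓  L=8 even ✓  1≤3≤5 ✓
Π(2lᵢ+1) = 5×7×7 = 245
triangle coeff Δ(2,3,3) = 1/3780
Σ_t [0,2]: t=0:+1/24 t=1:−1/4 t=2:+1/24 = -1/6
(3j)²=4/105 [(2 3 3; 0 0 0)], sign=+1
Σ_t [2,2]: t=2:+1/24 = 1/24
(3j)²=1/21 [(2 3 3; -2 2 0)], sign=-1
⇒ 4πI² = 4/9
I = (-1)√(4/9/(4π)) = -0.18806319

-0.188063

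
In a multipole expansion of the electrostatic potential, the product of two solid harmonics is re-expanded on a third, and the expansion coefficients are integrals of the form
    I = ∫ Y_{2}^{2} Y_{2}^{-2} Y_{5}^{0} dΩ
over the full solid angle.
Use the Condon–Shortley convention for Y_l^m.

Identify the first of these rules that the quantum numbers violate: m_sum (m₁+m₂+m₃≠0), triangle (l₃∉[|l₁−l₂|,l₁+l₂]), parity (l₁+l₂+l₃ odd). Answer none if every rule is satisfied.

triangle

m₁+m₂+m₃ = 2 − 2 + 0 = 0  ✓
triangle: |2−2|=0 ≤ l₃=5 ≤ 2+2=4  ✗
parity: l₁+l₂+l₃ = 9 is odd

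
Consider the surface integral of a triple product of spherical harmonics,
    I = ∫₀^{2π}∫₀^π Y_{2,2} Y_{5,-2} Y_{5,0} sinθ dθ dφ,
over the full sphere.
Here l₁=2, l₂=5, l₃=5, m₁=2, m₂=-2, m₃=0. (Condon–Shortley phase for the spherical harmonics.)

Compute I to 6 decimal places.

-0.191372

Rules hold: Σm=0, L=12 even, 3≤5≤7.
N = 5·11·11 = 605
Δ = 2!·2!·8!/13! = 1/38610
Racah Σ t=0..2: t=0:+1/2880 t=1:−1/576 t=2:+1/2880 = -1/960
⇒ 3j(2 5 5; 0 0 0)² = 10/429, sgn +1
Racah Σ t=0..0: t=0:+1/2880 = 1/2880
⇒ 3j(2 5 5; 2 -2 0)² = 14/429, sgn -1
4πI² = N·(3j₀)²·(3jₘ)² = 700/1521
I = -1·√(0.460224/4π) = -0.19137248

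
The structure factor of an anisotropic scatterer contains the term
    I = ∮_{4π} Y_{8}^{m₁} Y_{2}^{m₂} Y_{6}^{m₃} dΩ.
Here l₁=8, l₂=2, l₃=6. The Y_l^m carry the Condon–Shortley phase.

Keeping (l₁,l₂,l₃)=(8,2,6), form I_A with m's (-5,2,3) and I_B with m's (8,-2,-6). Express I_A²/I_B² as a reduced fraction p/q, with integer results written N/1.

11/28

Same 8,2,6: normalisation and zero-m 3j drop out of the ratio.
A: Δ: 4! 12! 0! / 17! → 1/30940; sum: t=4:+1/52254720 = 1/52254720; 3j²(8 2 6; -5 2 3) = Δ·Π!·Σ² = 11/476  (sign -1)
B: Δ: 4! 12! 0! / 17! → 1/30940; sum: t=0:+1/11496038400 = 1/11496038400; 3j²(8 2 6; 8 -2 -6) = Δ·Π!·Σ² = 1/17  (sign +1)
I_A²/I_B² = (11/476)/(1/17) = 11/28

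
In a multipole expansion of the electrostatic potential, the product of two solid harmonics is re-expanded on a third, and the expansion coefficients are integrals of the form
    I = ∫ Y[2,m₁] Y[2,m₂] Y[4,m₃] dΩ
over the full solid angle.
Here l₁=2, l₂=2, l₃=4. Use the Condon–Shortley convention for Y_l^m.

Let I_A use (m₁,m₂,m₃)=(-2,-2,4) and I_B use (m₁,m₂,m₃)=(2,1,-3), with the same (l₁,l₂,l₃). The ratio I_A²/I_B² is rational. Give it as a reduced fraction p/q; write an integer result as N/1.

2/1

Same 2,2,4: normalisation and zero-m 3j drop out of the ratio.
A: Δ: 0! 4! 4! / 9! → 1/630; sum: t=0:+1/576 = 1/576; 3j²(2 2 4; -2 -2 4) = Δ·Π!·Σ² = 1/9  (sign +1)
B: Δ: 0! 4! 4! / 9! → 1/630; sum: t=0:+1/144 = 1/144; 3j²(2 2 4; 2 1 -3) = Δ·Π!·Σ² = 1/18  (sign -1)
I_A²/I_B² = (1/9)/(1/18) = 2/1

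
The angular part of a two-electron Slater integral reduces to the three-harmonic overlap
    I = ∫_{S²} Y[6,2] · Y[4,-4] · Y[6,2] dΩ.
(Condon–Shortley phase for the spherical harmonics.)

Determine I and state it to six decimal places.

Rules hold: Σm=0, L=16 even, 2≤6≤10.
N = 13·9·13 = 1521
Δ = 4!·8!·4!/17! = 1/15315300
Racah Σ t=0..4: t=0:+1/829440 t=1:−1/25920 t=2:+1/9216 t=3:−1/25920 t=4:+1/829440 = 7/207360
⇒ 3j(6 4 6; 0 0 0)² = 28/2431, sgn +1
Racah Σ t=0..0: t=0:+1/331776 = 1/331776
⇒ 3j(6 4 6; 2 -4 2)² = 490/21879, sgn +1
4πI² = N·(3j₀)²·(3jₘ)² = 13720/34969
I = +1·√(0.392348/4π) = 0.17669755

0.176698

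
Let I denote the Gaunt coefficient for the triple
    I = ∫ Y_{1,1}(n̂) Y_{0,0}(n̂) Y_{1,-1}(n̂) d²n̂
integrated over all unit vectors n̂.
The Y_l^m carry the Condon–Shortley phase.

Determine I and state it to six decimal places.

-0.282095

Checks pass: Σm=0; 2 even; l₃=1∈[1,1].
(2·1+1)(2·0+1)(2·1+1) = 9
Δ: 0! 2! 0! / 3! → 1/3
sum: t=0:+1/1 = 1/1
3j²(1 0 1; 0 0 0) = Δ·Π!·Σ² = 1/3  (sign -1)
sum: t=0:+1/2 = 1/2
3j²(1 0 1; 1 0 -1) = Δ·Π!·Σ² = 1/3  (sign +1)
combine: 4πI² = 9·1/3·1/3 = 1/1
take √, sign -1: I = -0.28209479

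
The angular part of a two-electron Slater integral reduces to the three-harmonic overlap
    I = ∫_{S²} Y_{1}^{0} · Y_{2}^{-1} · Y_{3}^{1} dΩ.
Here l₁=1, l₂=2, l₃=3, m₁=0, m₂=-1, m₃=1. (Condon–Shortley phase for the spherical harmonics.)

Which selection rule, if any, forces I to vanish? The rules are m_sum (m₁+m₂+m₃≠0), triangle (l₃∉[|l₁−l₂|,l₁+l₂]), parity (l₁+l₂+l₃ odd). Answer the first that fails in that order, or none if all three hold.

m₁+m₂+m₃ = 0 − 1 + 1 = 0  ✓
triangle: |1−2|=1 ≤ l₃=3 ≤ 1+2=3  ✓
parity: l₁+l₂+l₃ = 6 is even  ✓

none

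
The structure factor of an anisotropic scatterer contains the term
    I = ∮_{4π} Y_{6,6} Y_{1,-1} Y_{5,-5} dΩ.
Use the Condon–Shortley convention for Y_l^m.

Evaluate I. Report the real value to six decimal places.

0.331940

m-sum 0 ✓  L=12 even ✓  5≤5≤7 ✓
Π(2lᵢ+1) = 13×3×11 = 429
triangle coeff Δ(6,1,5) = 1/858
Σ_t [1,1]: t=1:−1/14400 = -1/14400
(3j)²=6/143 [(6 1 5; 0 0 0)], sign=+1
Σ_t [0,0]: t=0:+1/7257600 = 1/7257600
(3j)²=1/13 [(6 1 5; 6 -1 -5)], sign=+1
⇒ 4πI² = 18/13
I = (+1)√(18/13/(4π)) = 0.33194004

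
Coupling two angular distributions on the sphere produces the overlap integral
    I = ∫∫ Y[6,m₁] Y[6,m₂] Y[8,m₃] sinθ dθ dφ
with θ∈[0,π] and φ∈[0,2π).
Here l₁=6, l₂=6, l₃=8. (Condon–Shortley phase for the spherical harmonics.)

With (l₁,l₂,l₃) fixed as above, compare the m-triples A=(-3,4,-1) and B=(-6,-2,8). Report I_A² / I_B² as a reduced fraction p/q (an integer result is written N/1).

2430/1573

l's match ⇒ only the (l;m) 3-j factors differ between A and B.
A: triangle coeff Δ(6,6,8) = 1/1309458150; Σ_t [2,4]: t=2:+1/812851200 t=3:−1/43545600 t=4:+1/24883200 = 1/54190080; (3j)²=2430/323323 [(6 6 8; -3 4 -1)], sign=-1
B: triangle coeff Δ(6,6,8) = 1/1309458150; Σ_t [4,4]: t=4:+1/39016857600 = 1/39016857600; (3j)²=11/2261 [(6 6 8; -6 -2 8)], sign=+1
I_A²/I_B² = (2430/323323)/(11/2261) = 2430/1573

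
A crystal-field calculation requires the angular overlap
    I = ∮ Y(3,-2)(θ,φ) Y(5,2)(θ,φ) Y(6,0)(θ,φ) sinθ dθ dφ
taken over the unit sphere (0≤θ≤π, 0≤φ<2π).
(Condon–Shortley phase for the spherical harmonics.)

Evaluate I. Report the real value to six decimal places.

-0.165130

m-sum 0 ✓  L=14 even ✓  2≤6≤8 ✓
Π(2lᵢ+1) = 7×11×13 = 1001
triangle coeff Δ(3,5,6) = 1/675675
Σ_t [0,2]: t=0:+1/8640 t=1:−1/2304 t=2:+1/8640 = -7/34560
(3j)²=7/429 [(3 5 6; 0 0 0)], sign=-1
Σ_t [1,2]: t=1:−1/34560 t=2:+1/8640 = 1/11520
(3j)²=3/143 [(3 5 6; -2 2 0)], sign=+1
⇒ 4πI² = 49/143
I = (-1)√(49/143/(4π)) = -0.16512966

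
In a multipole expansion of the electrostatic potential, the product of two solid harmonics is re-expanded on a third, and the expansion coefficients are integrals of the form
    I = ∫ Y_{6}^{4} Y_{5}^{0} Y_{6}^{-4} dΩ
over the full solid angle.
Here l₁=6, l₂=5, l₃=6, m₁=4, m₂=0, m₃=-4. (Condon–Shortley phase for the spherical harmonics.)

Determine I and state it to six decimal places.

0.000000

l₁+l₂+l₃=17 is odd: 3j(l;000)=0 ⇒ I=0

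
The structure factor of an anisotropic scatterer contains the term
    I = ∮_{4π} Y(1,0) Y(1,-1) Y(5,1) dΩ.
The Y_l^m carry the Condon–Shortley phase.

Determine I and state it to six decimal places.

l₃=5 ∉ [0,2] — triangle fails ⇒ I = 0

0.000000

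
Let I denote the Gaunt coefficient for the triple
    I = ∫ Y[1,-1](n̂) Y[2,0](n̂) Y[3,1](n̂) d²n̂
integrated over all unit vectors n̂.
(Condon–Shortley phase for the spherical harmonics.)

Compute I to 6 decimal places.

-0.202301

Rules hold: Σm=0, L=6 even, 1≤3≤3.
N = 3·5·7 = 105
Δ = 0!·2!·4!/7! = 1/105
Racah Σ t=0..0: t=0:+1/4 = 1/4
⇒ 3j(1 2 3; 0 0 0)² = 3/35, sgn -1
Racah Σ t=0..0: t=0:+1/8 = 1/8
⇒ 3j(1 2 3; -1 0 1)² = 2/35, sgn +1
4πI² = N·(3j₀)²·(3jₘ)² = 18/35
I = -1·√(0.514286/4π) = -0.20230066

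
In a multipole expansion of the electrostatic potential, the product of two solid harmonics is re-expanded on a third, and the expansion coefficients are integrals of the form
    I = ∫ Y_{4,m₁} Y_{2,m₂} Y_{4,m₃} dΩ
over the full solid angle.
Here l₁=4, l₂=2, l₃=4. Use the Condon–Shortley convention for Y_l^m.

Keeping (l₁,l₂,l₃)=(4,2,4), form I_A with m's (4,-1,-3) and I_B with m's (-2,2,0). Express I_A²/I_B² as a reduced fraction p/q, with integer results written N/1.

49/45

l's match ⇒ only the (l;m) 3-j factors differ between A and B.
A: triangle coeff Δ(4,2,4) = 1/13860; Σ_t [0,0]: t=0:+1/1440 = 1/1440; (3j)²=7/165 [(4 2 4; 4 -1 -3)], sign=-1
B: triangle coeff Δ(4,2,4) = 1/13860; Σ_t [2,2]: t=2:+1/192 = 1/192; (3j)²=3/77 [(4 2 4; -2 2 0)], sign=+1
I_A²/I_B² = (7/165)/(3/77) = 49/45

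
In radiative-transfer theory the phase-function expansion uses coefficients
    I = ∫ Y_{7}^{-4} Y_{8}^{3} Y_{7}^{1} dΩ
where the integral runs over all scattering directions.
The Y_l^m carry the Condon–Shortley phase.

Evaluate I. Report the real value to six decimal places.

-0.025190

Rules hold: Σm=0, L=22 even, 1≤7≤15.
N = 15·17·15 = 3825
Δ = 8!·6!·8!/23! = 1/22086194130
Racah Σ t=1..7: t=1:−1/18289152000 t=2:+1/248832000 t=3:−1/24883200 t=4:+1/11943936 t=5:−1/24883200 t=6:+1/248832000 t=7:−1/18289152000 = 11/975421440
⇒ 3j(7 8 7; 0 0 0)² = 1750/289731, sgn -1
Racah Σ t=5..8: t=5:−1/746496000 t=6:+1/124416000 t=7:−1/139345920 t=8:+1/1045094400 = 1/2090188800
⇒ 3j(7 8 7; -4 3 1)² = 100/289731, sgn +1
4πI² = N·(3j₀)²·(3jₘ)² = 4375000/548653937
I = -1·√(0.00797406/4π) = -0.02519039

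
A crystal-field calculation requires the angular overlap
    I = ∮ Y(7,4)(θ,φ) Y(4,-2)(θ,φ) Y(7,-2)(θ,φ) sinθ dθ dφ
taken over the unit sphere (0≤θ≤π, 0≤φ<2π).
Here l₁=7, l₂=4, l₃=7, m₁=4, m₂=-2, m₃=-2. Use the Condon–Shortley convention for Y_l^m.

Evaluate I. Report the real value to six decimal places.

0.018344

m-sum 0 ✓  L=18 even ✓  3≤7≤11 ✓
Π(2lᵢ+1) = 15×9×15 = 2025
triangle coeff Δ(7,4,7) = 1/58198140
Σ_t [0,4]: t=0:+1/17418240 t=1:−1/622080 t=2:+1/230400 t=3:−1/622080 t=4:+1/17418240 = 1/806400
(3j)²=2268/230945 [(7 4 7; 0 0 0)], sign=-1
Σ_t [0,2]: t=0:+1/2903040 t=1:−1/2903040 t=2:+1/34836480 = 1/34836480
(3j)²=25/117572 [(7 4 7; 4 -2 -2)], sign=-1
⇒ 4πI² = 820125/193947611
I = (+1)√(820125/193947611/(4π)) = 0.01834395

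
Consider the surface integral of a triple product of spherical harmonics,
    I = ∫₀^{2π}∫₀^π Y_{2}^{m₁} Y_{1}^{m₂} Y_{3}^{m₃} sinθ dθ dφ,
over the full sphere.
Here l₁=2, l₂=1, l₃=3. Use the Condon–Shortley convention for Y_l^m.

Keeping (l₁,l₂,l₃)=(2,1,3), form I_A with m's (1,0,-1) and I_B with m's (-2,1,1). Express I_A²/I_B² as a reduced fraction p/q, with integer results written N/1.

l's match ⇒ only the (l;m) 3-j factors differ between A and B.
A: triangle coeff Δ(2,1,3) = 1/105; Σ_t [0,0]: t=0:+1/6 = 1/6; (3j)²=8/105 [(2 1 3; 1 0 -1)], sign=+1
B: triangle coeff Δ(2,1,3) = 1/105; Σ_t [0,0]: t=0:+1/48 = 1/48; (3j)²=1/105 [(2 1 3; -2 1 1)], sign=+1
I_A²/I_B² = (8/105)/(1/105) = 8/1

8/1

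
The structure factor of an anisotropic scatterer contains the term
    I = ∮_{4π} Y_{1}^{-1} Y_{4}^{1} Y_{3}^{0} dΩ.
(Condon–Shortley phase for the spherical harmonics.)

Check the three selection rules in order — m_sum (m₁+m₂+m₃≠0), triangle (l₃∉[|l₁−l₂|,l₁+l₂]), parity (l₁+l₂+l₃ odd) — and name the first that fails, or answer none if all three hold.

none

azimuthal sum: -1 + 1 + 0 = 0  ✓
3 ≤ 3 ≤ 5 (triangle on l)  ✓
L = 1 + 4 + 3 = 8 (even)  ✓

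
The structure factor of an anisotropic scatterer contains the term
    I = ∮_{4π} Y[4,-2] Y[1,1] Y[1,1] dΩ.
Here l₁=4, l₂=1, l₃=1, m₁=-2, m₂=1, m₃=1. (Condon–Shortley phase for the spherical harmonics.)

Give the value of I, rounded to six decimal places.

0.000000

|4−1|≤1≤4+1 violated ⇒ I = 0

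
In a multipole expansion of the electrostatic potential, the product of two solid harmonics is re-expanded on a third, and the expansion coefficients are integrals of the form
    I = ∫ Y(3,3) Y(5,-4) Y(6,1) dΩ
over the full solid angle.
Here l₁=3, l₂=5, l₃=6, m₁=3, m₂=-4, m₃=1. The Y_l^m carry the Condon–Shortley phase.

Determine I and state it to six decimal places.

0.072068

Rules hold: Σm=0, L=14 even, 2≤6≤8.
N = 7·11·13 = 1001
Δ = 2!·4!·8!/15! = 1/675675
Racah Σ t=0..2: t=0:+1/8640 t=1:−1/2304 t=2:+1/8640 = -7/34560
⇒ 3j(3 5 6; 0 0 0)² = 7/429, sgn -1
Racah Σ t=0..0: t=0:+1/241920 = 1/241920
⇒ 3j(3 5 6; 3 -4 1)² = 4/1001, sgn -1
4πI² = N·(3j₀)²·(3jₘ)² = 28/429
I = +1·√(0.0652681/4π) = 0.07206849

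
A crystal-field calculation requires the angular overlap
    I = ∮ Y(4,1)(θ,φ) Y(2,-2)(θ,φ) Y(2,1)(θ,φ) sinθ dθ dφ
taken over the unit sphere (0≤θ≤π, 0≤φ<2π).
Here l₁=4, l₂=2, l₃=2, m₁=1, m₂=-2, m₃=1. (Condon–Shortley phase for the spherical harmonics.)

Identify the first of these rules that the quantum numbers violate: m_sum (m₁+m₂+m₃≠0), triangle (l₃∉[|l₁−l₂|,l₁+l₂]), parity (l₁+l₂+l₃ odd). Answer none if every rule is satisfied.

none

Σmᵢ = 0  ✓
l₃∈[|l₁−l₂|,l₁+l₂]=[2,6], have l₃=2  ✓
Σlᵢ = 8 ⇒ even  ✓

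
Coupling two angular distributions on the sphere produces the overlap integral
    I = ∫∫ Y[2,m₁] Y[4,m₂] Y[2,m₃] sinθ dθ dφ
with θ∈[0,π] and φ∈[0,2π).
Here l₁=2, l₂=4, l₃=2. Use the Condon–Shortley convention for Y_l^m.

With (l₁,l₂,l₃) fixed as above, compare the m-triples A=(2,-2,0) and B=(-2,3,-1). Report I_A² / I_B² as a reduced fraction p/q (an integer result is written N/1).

Shared (l₁,l₂,l₃)=(2,4,2): N and (l;000)² cancel in I_A²/I_B².
A: Δ = 4!·0!·4!/9! = 1/630; Racah Σ t=0..0: t=0:+1/96 = 1/96; ⇒ 3j(2 4 2; 2 -2 0)² = 1/42, sgn +1
B: Δ = 4!·0!·4!/9! = 1/630; Racah Σ t=4..4: t=4:+1/144 = 1/144; ⇒ 3j(2 4 2; -2 3 -1)² = 1/18, sgn -1
I_A²/I_B² = (1/42)/(1/18) = 3/7

3/7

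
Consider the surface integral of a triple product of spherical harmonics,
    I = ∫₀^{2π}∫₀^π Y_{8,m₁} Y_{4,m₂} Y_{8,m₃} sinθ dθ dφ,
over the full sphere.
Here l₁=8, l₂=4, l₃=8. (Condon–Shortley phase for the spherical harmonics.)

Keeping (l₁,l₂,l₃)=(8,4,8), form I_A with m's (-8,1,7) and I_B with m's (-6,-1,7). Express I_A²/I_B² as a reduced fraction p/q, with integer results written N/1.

Shared (l₁,l₂,l₃)=(8,4,8): N and (l;000)² cancel in I_A²/I_B².
A: Δ = 4!·12!·4!/21! = 1/185175900; Racah Σ t=4..4: t=4:+1/68976230400 = 1/68976230400; ⇒ 3j(8 4 8; -8 1 7)² = 65/2907, sgn -1
B: Δ = 4!·12!·4!/21! = 1/185175900; Racah Σ t=2..3: t=2:+1/11496038400 t=3:−1/5748019200 = -1/11496038400; ⇒ 3j(8 4 8; -6 -1 7)² = 13/1938, sgn +1
I_A²/I_B² = (65/2907)/(13/1938) = 10/3

10/3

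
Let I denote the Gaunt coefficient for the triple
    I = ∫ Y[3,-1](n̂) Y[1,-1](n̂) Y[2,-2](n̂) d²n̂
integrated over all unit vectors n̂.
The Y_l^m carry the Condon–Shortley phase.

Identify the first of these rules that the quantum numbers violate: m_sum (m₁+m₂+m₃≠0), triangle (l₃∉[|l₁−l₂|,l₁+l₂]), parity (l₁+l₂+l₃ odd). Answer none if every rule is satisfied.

Σmᵢ = -4  ✗
l₃∈[|l₁−l₂|,l₁+l₂]=[2,4], have l₃=2
Σlᵢ = 6 ⇒ even

m_sum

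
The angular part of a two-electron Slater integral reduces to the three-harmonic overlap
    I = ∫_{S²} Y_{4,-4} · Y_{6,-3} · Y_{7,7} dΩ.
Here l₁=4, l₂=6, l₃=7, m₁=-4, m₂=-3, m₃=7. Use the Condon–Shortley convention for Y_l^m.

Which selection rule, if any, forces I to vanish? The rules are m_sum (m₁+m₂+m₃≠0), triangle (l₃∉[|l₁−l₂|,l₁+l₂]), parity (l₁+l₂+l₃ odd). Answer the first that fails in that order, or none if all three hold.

Σmᵢ = 0  ✓
l₃∈[|l₁−l₂|,l₁+l₂]=[2,10], have l₃=7  ✓
Σlᵢ = 17 ⇒ odd  ✗

parity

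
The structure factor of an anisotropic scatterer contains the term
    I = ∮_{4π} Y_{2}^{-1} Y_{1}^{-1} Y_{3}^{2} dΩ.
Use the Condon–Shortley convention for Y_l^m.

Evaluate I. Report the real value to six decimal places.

0.261169

Checks pass: Σm=0; 6 even; l₃=3∈[1,3].
(2·2+1)(2·1+1)(2·3+1) = 105
Δ: 0! 4! 2! / 7! → 1/105
sum: t=0:+1/4 = 1/4
3j²(2 1 3; 0 0 0) = Δ·Π!·Σ² = 3/35  (sign -1)
sum: t=0:+1/12 = 1/12
3j²(2 1 3; -1 -1 2) = Δ·Π!·Σ² = 2/21  (sign -1)
combine: 4πI² = 105·3/35·2/21 = 6/7
take √, sign +1: I = 0.26116903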